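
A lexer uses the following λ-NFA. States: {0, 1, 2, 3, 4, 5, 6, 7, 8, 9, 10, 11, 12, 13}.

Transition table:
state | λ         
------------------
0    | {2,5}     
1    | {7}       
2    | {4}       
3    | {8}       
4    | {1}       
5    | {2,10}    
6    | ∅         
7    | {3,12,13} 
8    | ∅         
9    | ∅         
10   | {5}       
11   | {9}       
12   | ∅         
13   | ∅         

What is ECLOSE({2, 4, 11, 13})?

{1, 2, 3, 4, 7, 8, 9, 11, 12, 13}

Start with {2, 4, 11, 13}.
From 4 via λ: add 1.
From 11 via λ: add 9.
From 1 via λ: add 7.
From 7 via λ: add 3, 12.
From 3 via λ: add 8.
No new states can be added; the closed set is {1, 2, 3, 4, 7, 8, 9, 11, 12, 13}.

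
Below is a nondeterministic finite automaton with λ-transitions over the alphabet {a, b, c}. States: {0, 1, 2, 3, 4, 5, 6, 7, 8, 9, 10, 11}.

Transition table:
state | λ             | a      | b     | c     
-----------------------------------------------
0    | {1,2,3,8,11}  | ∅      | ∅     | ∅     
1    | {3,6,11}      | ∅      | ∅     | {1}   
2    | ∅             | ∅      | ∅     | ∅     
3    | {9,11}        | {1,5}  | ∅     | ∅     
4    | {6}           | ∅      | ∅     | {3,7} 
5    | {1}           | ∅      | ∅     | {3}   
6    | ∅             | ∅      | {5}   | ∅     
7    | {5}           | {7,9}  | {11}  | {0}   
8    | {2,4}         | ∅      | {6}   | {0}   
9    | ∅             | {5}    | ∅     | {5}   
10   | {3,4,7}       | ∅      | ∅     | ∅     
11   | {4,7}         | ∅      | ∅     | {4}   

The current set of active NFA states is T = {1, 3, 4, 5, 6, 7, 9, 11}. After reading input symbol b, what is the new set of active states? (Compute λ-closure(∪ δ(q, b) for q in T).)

{1, 3, 4, 5, 6, 7, 9, 11}

6 on b → {5}.
7 on b → {11}.
No b-transition from 1, 3, 4, 5, 9, 11.
Union after reading b: {5, 11}.
Now take the λ-closure:
From 5 via λ: add 1.
From 11 via λ: add 4, 7.
From 1 via λ: add 3, 6.
From 3 via λ: add 9.
No new states can be added; the closed set is {1, 3, 4, 5, 6, 7, 9, 11}.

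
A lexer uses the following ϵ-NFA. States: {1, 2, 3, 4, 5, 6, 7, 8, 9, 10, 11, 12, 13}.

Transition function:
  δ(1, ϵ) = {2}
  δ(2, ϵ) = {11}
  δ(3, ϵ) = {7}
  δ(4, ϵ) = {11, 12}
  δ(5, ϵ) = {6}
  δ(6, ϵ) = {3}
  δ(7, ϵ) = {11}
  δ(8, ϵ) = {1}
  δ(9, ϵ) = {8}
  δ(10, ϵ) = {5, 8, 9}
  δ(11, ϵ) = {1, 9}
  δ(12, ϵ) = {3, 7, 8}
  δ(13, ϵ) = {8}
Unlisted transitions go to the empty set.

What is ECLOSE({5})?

Start with {5}.
From 5 via ϵ: add 6.
From 6 via ϵ: add 3.
From 3 via ϵ: add 7.
From 7 via ϵ: add 11.
From 11 via ϵ: add 1, 9.
From 1 via ϵ: add 2.
From 9 via ϵ: add 8.
No new states can be added; the closed set is {1, 2, 3, 5, 6, 7, 8, 9, 11}.

{1, 2, 3, 5, 6, 7, 8, 9, 11}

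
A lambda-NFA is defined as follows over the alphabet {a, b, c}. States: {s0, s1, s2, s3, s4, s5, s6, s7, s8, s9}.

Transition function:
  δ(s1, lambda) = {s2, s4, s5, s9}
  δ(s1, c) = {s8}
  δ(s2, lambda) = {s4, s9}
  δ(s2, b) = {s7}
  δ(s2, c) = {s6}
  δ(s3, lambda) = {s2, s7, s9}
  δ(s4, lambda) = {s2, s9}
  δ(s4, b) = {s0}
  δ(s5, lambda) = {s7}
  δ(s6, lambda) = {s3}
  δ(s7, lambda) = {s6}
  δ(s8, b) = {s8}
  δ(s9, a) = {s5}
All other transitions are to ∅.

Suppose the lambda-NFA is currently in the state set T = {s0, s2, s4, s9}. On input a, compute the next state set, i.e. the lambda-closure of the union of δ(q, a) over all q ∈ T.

{s2, s3, s4, s5, s6, s7, s9}

s9 on a → {s5}.
No a-transition from s0, s2, s4.
Union after reading a: {s5}.
Now take the lambda-closure:
From s5 via lambda: add s7.
From s7 via lambda: add s6.
From s6 via lambda: add s3.
From s3 via lambda: add s2, s9.
From s2 via lambda: add s4.
No new states can be added; the closed set is {s2, s3, s4, s5, s6, s7, s9}.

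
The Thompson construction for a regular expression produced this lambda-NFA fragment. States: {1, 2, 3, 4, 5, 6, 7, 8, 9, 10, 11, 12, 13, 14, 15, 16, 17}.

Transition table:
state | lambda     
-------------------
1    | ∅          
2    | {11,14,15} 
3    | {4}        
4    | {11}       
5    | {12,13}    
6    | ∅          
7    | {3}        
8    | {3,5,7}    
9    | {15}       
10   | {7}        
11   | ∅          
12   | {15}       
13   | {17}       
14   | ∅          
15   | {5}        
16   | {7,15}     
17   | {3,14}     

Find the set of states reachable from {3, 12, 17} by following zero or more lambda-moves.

Start with {3, 12, 17}.
From 3 via lambda: add 4.
From 12 via lambda: add 15.
From 17 via lambda: add 14.
From 4 via lambda: add 11.
From 15 via lambda: add 5.
From 5 via lambda: add 13.
No new states can be added; the closed set is {3, 4, 5, 11, 12, 13, 14, 15, 17}.

{3, 4, 5, 11, 12, 13, 14, 15, 17}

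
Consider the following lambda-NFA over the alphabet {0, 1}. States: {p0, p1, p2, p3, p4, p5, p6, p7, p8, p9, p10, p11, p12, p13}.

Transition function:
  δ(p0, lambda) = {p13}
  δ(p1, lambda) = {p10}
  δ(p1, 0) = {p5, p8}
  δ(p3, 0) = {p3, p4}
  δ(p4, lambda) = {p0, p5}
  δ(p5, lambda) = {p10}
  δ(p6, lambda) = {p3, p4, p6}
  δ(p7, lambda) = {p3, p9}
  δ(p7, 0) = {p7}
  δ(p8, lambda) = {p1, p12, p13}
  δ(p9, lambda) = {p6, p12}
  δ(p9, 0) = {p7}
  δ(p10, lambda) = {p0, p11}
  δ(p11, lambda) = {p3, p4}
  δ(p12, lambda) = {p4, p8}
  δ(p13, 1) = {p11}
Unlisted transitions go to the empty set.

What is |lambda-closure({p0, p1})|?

Start with {p0, p1}.
From p0 via lambda: add p13.
From p1 via lambda: add p10.
From p10 via lambda: add p11.
From p11 via lambda: add p3, p4.
From p4 via lambda: add p5.
lambda-closure = {p0, p1, p3, p4, p5, p10, p11, p13}, which has 8 states.

8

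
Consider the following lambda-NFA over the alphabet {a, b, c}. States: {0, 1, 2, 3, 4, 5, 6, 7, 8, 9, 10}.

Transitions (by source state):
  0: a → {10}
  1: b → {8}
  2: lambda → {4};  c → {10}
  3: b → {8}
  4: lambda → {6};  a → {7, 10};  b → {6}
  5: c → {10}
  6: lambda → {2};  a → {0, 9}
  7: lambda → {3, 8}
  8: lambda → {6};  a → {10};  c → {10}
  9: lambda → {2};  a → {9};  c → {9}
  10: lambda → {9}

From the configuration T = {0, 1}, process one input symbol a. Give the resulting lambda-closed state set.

0 on a → {10}.
No a-transition from 1.
Union after reading a: {10}.
Now take the lambda-closure:
From 10 via lambda: add 9.
From 9 via lambda: add 2.
From 2 via lambda: add 4.
From 4 via lambda: add 6.
No new states can be added; the closed set is {2, 4, 6, 9, 10}.

{2, 4, 6, 9, 10}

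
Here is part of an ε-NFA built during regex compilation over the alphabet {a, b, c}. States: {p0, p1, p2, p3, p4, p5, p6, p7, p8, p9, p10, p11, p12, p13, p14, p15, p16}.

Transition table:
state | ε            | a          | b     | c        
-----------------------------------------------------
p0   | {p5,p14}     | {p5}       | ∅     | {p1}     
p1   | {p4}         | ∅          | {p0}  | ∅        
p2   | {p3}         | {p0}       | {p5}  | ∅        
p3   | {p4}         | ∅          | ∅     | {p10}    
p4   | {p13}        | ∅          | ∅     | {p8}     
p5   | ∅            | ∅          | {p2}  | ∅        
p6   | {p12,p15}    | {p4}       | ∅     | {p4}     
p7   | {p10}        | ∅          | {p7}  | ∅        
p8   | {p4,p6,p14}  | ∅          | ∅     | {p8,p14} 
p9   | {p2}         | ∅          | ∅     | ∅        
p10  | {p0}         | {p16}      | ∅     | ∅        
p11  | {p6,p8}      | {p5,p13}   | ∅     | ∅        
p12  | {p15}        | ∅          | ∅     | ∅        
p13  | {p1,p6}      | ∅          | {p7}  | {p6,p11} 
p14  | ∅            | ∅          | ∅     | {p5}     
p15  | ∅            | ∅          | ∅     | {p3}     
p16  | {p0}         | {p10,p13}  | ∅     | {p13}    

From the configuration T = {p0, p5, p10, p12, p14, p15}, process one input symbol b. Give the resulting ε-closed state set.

{p1, p2, p3, p4, p6, p12, p13, p15}

p5 on b → {p2}.
No b-transition from p0, p10, p12, p14, p15.
Union after reading b: {p2}.
Now take the ε-closure:
From p2 via ε: add p3.
From p3 via ε: add p4.
From p4 via ε: add p13.
From p13 via ε: add p1, p6.
From p6 via ε: add p12, p15.
No new states can be added; the closed set is {p1, p2, p3, p4, p6, p12, p13, p15}.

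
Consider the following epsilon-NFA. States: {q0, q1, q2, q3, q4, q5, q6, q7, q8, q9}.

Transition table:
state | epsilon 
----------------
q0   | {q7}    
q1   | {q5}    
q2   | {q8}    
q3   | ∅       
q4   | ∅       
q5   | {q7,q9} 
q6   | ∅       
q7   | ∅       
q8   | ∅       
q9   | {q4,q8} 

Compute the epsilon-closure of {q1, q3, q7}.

Start with {q1, q3, q7}.
From q1 via epsilon: add q5.
From q5 via epsilon: add q9.
From q9 via epsilon: add q4, q8.
No new states can be added; the closed set is {q1, q3, q4, q5, q7, q8, q9}.

{q1, q3, q4, q5, q7, q8, q9}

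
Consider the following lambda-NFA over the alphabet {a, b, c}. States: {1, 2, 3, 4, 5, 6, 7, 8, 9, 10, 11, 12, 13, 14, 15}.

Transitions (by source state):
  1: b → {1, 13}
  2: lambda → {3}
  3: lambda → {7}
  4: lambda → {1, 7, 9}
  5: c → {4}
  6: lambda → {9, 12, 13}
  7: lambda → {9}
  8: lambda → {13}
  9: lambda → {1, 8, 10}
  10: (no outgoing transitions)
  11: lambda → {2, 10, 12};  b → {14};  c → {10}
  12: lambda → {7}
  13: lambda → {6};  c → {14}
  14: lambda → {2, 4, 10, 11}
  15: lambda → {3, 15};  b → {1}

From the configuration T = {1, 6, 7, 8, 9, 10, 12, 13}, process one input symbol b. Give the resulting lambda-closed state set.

1 on b → {1, 13}.
No b-transition from 6, 7, 8, 9, 10, 12, 13.
Union after reading b: {1, 13}.
Now take the lambda-closure:
From 13 via lambda: add 6.
From 6 via lambda: add 9, 12.
From 9 via lambda: add 8, 10.
From 12 via lambda: add 7.
No new states can be added; the closed set is {1, 6, 7, 8, 9, 10, 12, 13}.

{1, 6, 7, 8, 9, 10, 12, 13}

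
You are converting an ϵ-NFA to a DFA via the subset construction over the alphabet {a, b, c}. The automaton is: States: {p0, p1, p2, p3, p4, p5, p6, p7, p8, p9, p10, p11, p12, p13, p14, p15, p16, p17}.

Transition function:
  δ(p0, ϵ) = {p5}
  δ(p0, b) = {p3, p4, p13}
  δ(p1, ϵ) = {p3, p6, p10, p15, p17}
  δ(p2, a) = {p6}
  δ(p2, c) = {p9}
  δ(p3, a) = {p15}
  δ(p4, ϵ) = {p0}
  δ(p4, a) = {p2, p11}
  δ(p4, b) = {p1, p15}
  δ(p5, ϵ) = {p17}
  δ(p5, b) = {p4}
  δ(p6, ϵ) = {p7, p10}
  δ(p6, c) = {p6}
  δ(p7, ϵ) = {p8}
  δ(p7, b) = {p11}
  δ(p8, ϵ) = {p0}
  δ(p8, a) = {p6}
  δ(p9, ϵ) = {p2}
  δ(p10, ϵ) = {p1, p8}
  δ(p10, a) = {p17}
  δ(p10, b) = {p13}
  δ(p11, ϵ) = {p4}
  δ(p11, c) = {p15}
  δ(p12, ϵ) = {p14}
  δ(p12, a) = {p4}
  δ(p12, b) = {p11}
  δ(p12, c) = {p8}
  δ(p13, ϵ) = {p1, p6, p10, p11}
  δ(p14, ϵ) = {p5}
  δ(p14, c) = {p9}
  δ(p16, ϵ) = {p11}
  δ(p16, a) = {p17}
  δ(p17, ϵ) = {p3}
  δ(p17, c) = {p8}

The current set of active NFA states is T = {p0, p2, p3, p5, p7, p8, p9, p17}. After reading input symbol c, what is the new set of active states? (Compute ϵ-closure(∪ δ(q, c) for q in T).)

p2 on c → {p9}.
p17 on c → {p8}.
No c-transition from p0, p3, p5, p7, p8, p9.
Union after reading c: {p8, p9}.
Now take the ϵ-closure:
From p8 via ϵ: add p0.
From p9 via ϵ: add p2.
From p0 via ϵ: add p5.
From p5 via ϵ: add p17.
From p17 via ϵ: add p3.
No new states can be added; the closed set is {p0, p2, p3, p5, p8, p9, p17}.

{p0, p2, p3, p5, p8, p9, p17}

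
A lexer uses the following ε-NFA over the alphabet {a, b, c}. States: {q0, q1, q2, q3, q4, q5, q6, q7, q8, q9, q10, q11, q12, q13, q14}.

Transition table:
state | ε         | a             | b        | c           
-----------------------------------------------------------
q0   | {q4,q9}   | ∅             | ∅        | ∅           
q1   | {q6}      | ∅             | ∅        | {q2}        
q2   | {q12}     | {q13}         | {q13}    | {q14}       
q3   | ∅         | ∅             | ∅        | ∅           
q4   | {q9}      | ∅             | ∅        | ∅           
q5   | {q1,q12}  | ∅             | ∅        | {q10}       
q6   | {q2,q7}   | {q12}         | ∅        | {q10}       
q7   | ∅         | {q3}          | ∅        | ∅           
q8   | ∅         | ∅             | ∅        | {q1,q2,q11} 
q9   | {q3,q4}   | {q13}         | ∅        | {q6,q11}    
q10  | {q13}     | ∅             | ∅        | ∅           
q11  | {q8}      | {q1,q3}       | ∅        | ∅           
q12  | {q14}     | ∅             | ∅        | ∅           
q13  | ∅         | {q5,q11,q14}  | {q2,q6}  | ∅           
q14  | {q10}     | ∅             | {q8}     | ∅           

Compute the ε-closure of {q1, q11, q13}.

Start with {q1, q11, q13}.
From q1 via ε: add q6.
From q11 via ε: add q8.
From q6 via ε: add q2, q7.
From q2 via ε: add q12.
From q12 via ε: add q14.
From q14 via ε: add q10.
No new states can be added; the closed set is {q1, q2, q6, q7, q8, q10, q11, q12, q13, q14}.

{q1, q2, q6, q7, q8, q10, q11, q12, q13, q14}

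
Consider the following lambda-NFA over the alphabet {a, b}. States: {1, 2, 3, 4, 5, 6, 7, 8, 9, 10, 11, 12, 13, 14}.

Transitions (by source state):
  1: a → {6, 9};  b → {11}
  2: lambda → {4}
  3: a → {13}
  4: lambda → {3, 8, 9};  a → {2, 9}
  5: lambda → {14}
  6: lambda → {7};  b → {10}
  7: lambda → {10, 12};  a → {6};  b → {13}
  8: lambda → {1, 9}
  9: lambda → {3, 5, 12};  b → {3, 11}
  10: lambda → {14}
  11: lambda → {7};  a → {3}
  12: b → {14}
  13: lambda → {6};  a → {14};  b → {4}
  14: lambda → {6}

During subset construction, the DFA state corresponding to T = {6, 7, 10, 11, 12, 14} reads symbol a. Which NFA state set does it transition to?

{3, 6, 7, 10, 12, 14}

7 on a → {6}.
11 on a → {3}.
No a-transition from 6, 10, 12, 14.
Union after reading a: {3, 6}.
Now take the lambda-closure:
From 6 via lambda: add 7.
From 7 via lambda: add 10, 12.
From 10 via lambda: add 14.
No new states can be added; the closed set is {3, 6, 7, 10, 12, 14}.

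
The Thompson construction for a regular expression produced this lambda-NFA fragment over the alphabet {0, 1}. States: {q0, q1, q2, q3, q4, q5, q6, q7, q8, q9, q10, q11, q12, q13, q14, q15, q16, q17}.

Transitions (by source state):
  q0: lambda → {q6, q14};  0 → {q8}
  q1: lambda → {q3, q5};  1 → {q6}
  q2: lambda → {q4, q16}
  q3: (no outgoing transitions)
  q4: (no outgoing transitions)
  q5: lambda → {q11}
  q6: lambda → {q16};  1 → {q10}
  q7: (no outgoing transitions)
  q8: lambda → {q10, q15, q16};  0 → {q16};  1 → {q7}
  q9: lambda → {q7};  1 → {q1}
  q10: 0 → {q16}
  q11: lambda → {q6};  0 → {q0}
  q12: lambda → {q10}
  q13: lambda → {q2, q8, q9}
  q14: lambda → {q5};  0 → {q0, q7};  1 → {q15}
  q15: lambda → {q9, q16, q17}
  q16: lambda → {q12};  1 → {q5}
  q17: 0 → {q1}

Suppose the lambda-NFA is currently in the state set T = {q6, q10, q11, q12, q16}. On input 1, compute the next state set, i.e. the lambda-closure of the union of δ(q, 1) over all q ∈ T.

{q5, q6, q10, q11, q12, q16}

q6 on 1 → {q10}.
q16 on 1 → {q5}.
No 1-transition from q10, q11, q12.
Union after reading 1: {q5, q10}.
Now take the lambda-closure:
From q5 via lambda: add q11.
From q11 via lambda: add q6.
From q6 via lambda: add q16.
From q16 via lambda: add q12.
No new states can be added; the closed set is {q5, q6, q10, q11, q12, q16}.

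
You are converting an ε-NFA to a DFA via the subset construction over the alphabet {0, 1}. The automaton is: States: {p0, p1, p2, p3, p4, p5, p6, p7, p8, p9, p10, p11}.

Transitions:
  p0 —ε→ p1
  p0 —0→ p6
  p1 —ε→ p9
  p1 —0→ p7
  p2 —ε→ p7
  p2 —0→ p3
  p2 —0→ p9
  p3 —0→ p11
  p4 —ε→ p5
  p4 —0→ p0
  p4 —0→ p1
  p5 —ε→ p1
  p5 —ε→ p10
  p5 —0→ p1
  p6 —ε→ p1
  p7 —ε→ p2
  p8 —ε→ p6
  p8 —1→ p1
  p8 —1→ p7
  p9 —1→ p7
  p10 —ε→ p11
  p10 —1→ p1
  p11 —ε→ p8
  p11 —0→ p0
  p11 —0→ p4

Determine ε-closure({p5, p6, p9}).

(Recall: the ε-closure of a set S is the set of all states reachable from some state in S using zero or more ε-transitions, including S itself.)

{p1, p5, p6, p8, p9, p10, p11}

Start with {p5, p6, p9}.
From p5 via ε: add p1, p10.
From p10 via ε: add p11.
From p11 via ε: add p8.
No new states can be added; the closed set is {p1, p5, p6, p8, p9, p10, p11}.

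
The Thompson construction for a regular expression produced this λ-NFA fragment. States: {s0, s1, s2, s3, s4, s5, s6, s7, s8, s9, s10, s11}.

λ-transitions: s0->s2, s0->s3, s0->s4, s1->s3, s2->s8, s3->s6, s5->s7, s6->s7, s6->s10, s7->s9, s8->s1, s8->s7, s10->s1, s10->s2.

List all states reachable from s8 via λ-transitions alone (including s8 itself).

Start with {s8}.
From s8 via λ: add s1, s7.
From s1 via λ: add s3.
From s7 via λ: add s9.
From s3 via λ: add s6.
From s6 via λ: add s10.
From s10 via λ: add s2.
No new states can be added; the closed set is {s1, s2, s3, s6, s7, s8, s9, s10}.

{s1, s2, s3, s6, s7, s8, s9, s10}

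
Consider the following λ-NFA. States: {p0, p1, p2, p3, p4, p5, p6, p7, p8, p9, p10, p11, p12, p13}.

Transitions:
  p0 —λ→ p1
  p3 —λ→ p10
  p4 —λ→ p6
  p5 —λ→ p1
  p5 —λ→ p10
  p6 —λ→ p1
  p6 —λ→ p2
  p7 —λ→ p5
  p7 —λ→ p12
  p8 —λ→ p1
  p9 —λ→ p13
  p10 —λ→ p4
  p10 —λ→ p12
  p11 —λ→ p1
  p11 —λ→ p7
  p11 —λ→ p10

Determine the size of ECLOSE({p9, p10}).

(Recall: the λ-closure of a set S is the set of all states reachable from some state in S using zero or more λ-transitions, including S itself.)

8

Start with {p9, p10}.
From p9 via λ: add p13.
From p10 via λ: add p4, p12.
From p4 via λ: add p6.
From p6 via λ: add p1, p2.
λ-closure = {p1, p2, p4, p6, p9, p10, p12, p13}, which has 8 states.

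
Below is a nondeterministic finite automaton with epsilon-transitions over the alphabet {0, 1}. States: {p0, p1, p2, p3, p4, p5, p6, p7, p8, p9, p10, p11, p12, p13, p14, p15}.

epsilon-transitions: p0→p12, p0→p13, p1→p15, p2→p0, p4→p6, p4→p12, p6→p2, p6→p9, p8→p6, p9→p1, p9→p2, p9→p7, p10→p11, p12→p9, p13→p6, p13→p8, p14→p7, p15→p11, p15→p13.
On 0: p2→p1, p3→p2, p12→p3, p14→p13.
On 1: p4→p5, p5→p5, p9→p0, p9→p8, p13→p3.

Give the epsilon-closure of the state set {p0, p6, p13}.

{p0, p1, p2, p6, p7, p8, p9, p11, p12, p13, p15}

Start with {p0, p6, p13}.
From p0 via epsilon: add p12.
From p6 via epsilon: add p2, p9.
From p13 via epsilon: add p8.
From p9 via epsilon: add p1, p7.
From p1 via epsilon: add p15.
From p15 via epsilon: add p11.
No new states can be added; the closed set is {p0, p1, p2, p6, p7, p8, p9, p11, p12, p13, p15}.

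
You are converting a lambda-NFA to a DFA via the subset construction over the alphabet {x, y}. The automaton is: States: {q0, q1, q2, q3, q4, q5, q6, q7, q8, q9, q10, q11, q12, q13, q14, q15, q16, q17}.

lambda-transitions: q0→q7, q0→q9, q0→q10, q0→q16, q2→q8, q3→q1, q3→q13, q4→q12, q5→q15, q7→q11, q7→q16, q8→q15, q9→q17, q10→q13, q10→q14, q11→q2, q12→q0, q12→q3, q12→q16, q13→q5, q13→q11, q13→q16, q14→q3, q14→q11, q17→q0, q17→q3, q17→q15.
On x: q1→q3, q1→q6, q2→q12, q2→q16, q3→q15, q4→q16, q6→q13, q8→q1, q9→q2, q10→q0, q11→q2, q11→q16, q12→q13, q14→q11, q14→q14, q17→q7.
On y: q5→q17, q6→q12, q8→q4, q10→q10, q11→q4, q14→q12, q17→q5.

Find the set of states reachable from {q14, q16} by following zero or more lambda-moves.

Start with {q14, q16}.
From q14 via lambda: add q3, q11.
From q3 via lambda: add q1, q13.
From q11 via lambda: add q2.
From q2 via lambda: add q8.
From q13 via lambda: add q5.
From q5 via lambda: add q15.
No new states can be added; the closed set is {q1, q2, q3, q5, q8, q11, q13, q14, q15, q16}.

{q1, q2, q3, q5, q8, q11, q13, q14, q15, q16}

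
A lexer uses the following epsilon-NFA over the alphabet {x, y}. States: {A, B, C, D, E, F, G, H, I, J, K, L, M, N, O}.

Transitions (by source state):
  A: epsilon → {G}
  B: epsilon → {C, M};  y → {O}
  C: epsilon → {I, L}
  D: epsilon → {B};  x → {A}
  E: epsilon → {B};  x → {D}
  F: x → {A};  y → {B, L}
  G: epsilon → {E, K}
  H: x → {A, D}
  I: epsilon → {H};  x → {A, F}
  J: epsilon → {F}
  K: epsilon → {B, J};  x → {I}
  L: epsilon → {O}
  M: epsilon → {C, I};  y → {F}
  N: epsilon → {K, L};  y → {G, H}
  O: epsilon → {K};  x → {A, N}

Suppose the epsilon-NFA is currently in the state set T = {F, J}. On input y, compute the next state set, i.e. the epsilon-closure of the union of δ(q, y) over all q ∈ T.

{B, C, F, H, I, J, K, L, M, O}

F on y → {B, L}.
No y-transition from J.
Union after reading y: {B, L}.
Now take the epsilon-closure:
From B via epsilon: add C, M.
From L via epsilon: add O.
From C via epsilon: add I.
From O via epsilon: add K.
From I via epsilon: add H.
From K via epsilon: add J.
From J via epsilon: add F.
No new states can be added; the closed set is {B, C, F, H, I, J, K, L, M, O}.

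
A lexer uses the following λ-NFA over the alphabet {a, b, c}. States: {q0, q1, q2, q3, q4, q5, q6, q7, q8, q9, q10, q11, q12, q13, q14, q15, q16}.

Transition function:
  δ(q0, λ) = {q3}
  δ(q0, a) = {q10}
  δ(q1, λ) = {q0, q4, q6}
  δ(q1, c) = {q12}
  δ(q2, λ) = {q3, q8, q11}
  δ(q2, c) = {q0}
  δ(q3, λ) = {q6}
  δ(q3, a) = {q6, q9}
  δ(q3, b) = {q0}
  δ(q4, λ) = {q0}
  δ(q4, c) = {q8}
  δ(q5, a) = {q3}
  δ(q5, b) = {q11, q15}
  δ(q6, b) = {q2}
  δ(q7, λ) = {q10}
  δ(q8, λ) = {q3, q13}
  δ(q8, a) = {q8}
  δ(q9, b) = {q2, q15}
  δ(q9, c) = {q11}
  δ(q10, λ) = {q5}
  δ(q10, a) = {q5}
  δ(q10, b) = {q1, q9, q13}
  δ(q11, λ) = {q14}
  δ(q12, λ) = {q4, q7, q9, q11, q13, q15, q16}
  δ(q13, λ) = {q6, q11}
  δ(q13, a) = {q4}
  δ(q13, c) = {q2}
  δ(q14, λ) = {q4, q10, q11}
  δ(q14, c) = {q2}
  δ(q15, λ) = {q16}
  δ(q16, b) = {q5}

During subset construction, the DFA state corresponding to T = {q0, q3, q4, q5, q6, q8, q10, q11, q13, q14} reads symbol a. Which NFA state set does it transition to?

q0 on a → {q10}.
q3 on a → {q6, q9}.
q5 on a → {q3}.
q8 on a → {q8}.
q10 on a → {q5}.
q13 on a → {q4}.
No a-transition from q4, q6, q11, q14.
Union after reading a: {q3, q4, q5, q6, q8, q9, q10}.
Now take the λ-closure:
From q4 via λ: add q0.
From q8 via λ: add q13.
From q13 via λ: add q11.
From q11 via λ: add q14.
No new states can be added; the closed set is {q0, q3, q4, q5, q6, q8, q9, q10, q11, q13, q14}.

{q0, q3, q4, q5, q6, q8, q9, q10, q11, q13, q14}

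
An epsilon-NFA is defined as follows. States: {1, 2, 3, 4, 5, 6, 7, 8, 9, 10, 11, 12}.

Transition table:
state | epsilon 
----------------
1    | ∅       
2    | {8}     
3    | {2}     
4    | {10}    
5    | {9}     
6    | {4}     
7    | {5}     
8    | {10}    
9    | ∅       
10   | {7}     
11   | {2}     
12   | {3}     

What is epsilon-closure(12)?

{2, 3, 5, 7, 8, 9, 10, 12}

Start with {12}.
From 12 via epsilon: add 3.
From 3 via epsilon: add 2.
From 2 via epsilon: add 8.
From 8 via epsilon: add 10.
From 10 via epsilon: add 7.
From 7 via epsilon: add 5.
From 5 via epsilon: add 9.
No new states can be added; the closed set is {2, 3, 5, 7, 8, 9, 10, 12}.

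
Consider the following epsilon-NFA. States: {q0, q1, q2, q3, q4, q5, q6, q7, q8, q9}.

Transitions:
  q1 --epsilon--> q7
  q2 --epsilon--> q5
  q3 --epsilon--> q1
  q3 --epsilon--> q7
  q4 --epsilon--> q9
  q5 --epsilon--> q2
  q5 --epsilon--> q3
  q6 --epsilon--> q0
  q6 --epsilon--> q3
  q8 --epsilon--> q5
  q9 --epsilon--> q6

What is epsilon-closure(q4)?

Start with {q4}.
From q4 via epsilon: add q9.
From q9 via epsilon: add q6.
From q6 via epsilon: add q0, q3.
From q3 via epsilon: add q1, q7.
No new states can be added; the closed set is {q0, q1, q3, q4, q6, q7, q9}.

{q0, q1, q3, q4, q6, q7, q9}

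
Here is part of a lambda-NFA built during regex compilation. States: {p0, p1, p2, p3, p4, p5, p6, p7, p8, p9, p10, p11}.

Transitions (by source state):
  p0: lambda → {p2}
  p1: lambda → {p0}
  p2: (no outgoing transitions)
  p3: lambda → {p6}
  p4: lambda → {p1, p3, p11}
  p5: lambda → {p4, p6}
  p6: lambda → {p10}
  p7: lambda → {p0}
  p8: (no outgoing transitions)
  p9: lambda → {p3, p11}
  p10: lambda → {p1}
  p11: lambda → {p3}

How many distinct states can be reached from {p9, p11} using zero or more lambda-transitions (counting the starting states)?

8

Start with {p9, p11}.
From p9 via lambda: add p3.
From p3 via lambda: add p6.
From p6 via lambda: add p10.
From p10 via lambda: add p1.
From p1 via lambda: add p0.
From p0 via lambda: add p2.
lambda-closure = {p0, p1, p2, p3, p6, p9, p10, p11}, which has 8 states.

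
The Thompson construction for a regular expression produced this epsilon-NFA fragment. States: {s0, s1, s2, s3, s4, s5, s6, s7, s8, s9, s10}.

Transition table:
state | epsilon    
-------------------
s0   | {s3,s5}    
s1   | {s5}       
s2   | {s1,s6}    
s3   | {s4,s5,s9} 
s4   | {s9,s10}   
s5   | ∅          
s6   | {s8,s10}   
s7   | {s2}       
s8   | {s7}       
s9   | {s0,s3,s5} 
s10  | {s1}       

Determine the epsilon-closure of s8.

{s1, s2, s5, s6, s7, s8, s10}

Start with {s8}.
From s8 via epsilon: add s7.
From s7 via epsilon: add s2.
From s2 via epsilon: add s1, s6.
From s1 via epsilon: add s5.
From s6 via epsilon: add s10.
No new states can be added; the closed set is {s1, s2, s5, s6, s7, s8, s10}.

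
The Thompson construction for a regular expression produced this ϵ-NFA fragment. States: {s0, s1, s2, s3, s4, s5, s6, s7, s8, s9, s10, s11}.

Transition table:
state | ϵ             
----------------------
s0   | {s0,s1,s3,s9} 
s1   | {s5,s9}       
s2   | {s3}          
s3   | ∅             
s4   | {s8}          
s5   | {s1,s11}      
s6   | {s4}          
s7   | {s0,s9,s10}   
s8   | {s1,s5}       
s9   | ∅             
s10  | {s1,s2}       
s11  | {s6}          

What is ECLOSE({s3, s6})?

Start with {s3, s6}.
From s6 via ϵ: add s4.
From s4 via ϵ: add s8.
From s8 via ϵ: add s1, s5.
From s1 via ϵ: add s9.
From s5 via ϵ: add s11.
No new states can be added; the closed set is {s1, s3, s4, s5, s6, s8, s9, s11}.

{s1, s3, s4, s5, s6, s8, s9, s11}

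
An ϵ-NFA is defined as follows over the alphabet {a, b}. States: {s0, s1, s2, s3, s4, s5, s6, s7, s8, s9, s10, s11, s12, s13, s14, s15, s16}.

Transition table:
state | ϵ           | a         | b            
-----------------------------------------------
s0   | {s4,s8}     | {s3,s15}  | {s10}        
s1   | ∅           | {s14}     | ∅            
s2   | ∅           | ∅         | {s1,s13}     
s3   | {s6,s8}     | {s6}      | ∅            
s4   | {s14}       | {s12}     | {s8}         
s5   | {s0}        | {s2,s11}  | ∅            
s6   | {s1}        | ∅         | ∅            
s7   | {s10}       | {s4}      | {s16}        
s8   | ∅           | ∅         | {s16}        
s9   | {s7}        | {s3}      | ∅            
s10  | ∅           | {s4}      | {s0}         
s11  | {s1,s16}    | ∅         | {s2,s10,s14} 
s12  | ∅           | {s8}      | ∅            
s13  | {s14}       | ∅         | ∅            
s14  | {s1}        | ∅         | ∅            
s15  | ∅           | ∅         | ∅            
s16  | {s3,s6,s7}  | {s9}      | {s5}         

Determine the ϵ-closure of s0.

Start with {s0}.
From s0 via ϵ: add s4, s8.
From s4 via ϵ: add s14.
From s14 via ϵ: add s1.
No new states can be added; the closed set is {s0, s1, s4, s8, s14}.

{s0, s1, s4, s8, s14}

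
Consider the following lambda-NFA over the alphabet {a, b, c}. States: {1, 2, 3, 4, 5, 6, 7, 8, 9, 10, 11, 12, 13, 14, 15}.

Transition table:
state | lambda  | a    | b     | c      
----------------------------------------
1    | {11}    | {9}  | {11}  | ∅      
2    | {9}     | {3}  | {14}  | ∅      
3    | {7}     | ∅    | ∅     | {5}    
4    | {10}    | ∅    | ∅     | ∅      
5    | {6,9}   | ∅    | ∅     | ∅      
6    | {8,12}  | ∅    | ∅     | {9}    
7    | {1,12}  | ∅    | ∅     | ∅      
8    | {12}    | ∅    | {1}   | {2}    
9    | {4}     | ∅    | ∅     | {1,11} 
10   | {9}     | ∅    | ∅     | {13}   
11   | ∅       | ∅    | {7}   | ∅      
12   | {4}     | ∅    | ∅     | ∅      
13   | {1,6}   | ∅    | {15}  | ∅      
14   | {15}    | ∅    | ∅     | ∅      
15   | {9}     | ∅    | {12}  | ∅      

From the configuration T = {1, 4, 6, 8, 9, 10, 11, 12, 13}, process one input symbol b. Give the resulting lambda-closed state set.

1 on b → {11}.
8 on b → {1}.
11 on b → {7}.
13 on b → {15}.
No b-transition from 4, 6, 9, 10, 12.
Union after reading b: {1, 7, 11, 15}.
Now take the lambda-closure:
From 7 via lambda: add 12.
From 15 via lambda: add 9.
From 9 via lambda: add 4.
From 4 via lambda: add 10.
No new states can be added; the closed set is {1, 4, 7, 9, 10, 11, 12, 15}.

{1, 4, 7, 9, 10, 11, 12, 15}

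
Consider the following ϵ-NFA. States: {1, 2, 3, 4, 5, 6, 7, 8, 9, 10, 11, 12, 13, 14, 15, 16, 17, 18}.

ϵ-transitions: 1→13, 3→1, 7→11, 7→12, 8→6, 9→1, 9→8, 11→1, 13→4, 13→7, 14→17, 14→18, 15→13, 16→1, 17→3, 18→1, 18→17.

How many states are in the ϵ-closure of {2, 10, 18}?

Start with {2, 10, 18}.
From 18 via ϵ: add 1, 17.
From 1 via ϵ: add 13.
From 17 via ϵ: add 3.
From 13 via ϵ: add 4, 7.
From 7 via ϵ: add 11, 12.
ϵ-closure = {1, 2, 3, 4, 7, 10, 11, 12, 13, 17, 18}, which has 11 states.

11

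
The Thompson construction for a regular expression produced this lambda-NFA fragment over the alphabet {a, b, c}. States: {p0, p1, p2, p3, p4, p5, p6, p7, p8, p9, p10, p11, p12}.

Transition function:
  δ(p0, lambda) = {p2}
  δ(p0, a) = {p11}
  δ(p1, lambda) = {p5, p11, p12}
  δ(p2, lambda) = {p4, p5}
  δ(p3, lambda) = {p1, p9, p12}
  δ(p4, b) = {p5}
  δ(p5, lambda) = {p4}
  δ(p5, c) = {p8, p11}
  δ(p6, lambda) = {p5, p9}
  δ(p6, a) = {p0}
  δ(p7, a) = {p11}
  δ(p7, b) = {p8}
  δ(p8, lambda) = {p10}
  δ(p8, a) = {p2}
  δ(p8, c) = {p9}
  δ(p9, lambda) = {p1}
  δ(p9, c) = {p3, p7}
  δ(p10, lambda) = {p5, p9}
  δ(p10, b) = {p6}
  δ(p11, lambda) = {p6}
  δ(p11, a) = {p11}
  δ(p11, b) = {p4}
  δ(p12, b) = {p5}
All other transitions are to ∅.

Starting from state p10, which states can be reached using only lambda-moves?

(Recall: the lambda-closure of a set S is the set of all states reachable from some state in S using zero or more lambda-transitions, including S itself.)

{p1, p4, p5, p6, p9, p10, p11, p12}

Start with {p10}.
From p10 via lambda: add p5, p9.
From p5 via lambda: add p4.
From p9 via lambda: add p1.
From p1 via lambda: add p11, p12.
From p11 via lambda: add p6.
No new states can be added; the closed set is {p1, p4, p5, p6, p9, p10, p11, p12}.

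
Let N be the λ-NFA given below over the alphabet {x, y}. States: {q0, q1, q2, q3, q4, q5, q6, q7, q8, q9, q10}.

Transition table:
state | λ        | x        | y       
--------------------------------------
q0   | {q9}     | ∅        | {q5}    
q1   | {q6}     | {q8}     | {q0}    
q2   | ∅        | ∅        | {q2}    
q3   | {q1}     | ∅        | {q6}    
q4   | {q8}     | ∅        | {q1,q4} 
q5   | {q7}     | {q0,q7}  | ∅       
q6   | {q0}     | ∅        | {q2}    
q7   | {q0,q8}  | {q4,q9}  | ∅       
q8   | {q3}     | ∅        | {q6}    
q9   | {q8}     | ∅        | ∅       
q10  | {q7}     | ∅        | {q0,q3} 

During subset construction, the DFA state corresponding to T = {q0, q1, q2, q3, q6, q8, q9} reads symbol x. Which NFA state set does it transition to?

{q0, q1, q3, q6, q8, q9}

q1 on x → {q8}.
No x-transition from q0, q2, q3, q6, q8, q9.
Union after reading x: {q8}.
Now take the λ-closure:
From q8 via λ: add q3.
From q3 via λ: add q1.
From q1 via λ: add q6.
From q6 via λ: add q0.
From q0 via λ: add q9.
No new states can be added; the closed set is {q0, q1, q3, q6, q8, q9}.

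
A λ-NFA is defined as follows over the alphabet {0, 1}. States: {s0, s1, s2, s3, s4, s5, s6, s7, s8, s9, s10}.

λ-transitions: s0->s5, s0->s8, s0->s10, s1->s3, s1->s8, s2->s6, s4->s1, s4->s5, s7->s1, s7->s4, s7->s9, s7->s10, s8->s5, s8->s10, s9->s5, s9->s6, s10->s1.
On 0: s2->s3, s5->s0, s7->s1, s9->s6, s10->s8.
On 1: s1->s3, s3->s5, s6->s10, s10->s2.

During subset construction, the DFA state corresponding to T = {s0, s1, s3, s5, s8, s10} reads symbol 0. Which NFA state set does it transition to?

{s0, s1, s3, s5, s8, s10}

s5 on 0 → {s0}.
s10 on 0 → {s8}.
No 0-transition from s0, s1, s3, s8.
Union after reading 0: {s0, s8}.
Now take the λ-closure:
From s0 via λ: add s5, s10.
From s10 via λ: add s1.
From s1 via λ: add s3.
No new states can be added; the closed set is {s0, s1, s3, s5, s8, s10}.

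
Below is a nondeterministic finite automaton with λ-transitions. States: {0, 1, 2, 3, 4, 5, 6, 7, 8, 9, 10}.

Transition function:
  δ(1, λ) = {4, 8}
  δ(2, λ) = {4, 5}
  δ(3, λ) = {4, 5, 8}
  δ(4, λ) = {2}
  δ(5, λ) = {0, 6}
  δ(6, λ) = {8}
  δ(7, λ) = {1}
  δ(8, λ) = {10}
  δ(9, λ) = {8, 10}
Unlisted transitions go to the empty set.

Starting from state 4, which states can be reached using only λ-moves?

Start with {4}.
From 4 via λ: add 2.
From 2 via λ: add 5.
From 5 via λ: add 0, 6.
From 6 via λ: add 8.
From 8 via λ: add 10.
No new states can be added; the closed set is {0, 2, 4, 5, 6, 8, 10}.

{0, 2, 4, 5, 6, 8, 10}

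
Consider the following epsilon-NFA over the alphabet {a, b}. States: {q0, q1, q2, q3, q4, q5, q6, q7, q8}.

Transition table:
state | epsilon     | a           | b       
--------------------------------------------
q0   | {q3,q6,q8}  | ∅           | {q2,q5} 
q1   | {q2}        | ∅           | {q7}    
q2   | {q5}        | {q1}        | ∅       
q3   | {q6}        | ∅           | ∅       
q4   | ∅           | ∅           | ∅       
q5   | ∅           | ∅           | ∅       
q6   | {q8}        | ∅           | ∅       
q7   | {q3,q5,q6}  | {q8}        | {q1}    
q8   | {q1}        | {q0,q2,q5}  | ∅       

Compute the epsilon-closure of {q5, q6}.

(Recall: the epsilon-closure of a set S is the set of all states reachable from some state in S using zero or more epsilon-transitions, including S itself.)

Start with {q5, q6}.
From q6 via epsilon: add q8.
From q8 via epsilon: add q1.
From q1 via epsilon: add q2.
No new states can be added; the closed set is {q1, q2, q5, q6, q8}.

{q1, q2, q5, q6, q8}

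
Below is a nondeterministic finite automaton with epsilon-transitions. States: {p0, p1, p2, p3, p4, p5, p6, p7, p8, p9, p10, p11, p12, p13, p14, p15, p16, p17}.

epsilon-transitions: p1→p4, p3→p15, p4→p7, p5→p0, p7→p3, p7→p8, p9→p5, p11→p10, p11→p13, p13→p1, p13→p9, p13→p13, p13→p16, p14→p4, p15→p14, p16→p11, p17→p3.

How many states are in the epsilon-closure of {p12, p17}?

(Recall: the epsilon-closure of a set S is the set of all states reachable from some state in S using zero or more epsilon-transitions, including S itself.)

Start with {p12, p17}.
From p17 via epsilon: add p3.
From p3 via epsilon: add p15.
From p15 via epsilon: add p14.
From p14 via epsilon: add p4.
From p4 via epsilon: add p7.
From p7 via epsilon: add p8.
epsilon-closure = {p3, p4, p7, p8, p12, p14, p15, p17}, which has 8 states.

8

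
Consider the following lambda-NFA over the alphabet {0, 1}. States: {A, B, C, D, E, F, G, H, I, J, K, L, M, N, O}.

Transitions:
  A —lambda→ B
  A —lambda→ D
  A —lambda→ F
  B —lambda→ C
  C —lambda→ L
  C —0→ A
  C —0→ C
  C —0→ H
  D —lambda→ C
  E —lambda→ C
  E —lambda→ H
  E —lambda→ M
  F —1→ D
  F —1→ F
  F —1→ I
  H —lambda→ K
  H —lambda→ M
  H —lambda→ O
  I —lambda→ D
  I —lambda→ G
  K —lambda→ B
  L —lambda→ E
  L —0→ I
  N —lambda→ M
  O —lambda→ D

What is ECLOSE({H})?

Start with {H}.
From H via lambda: add K, M, O.
From K via lambda: add B.
From O via lambda: add D.
From B via lambda: add C.
From C via lambda: add L.
From L via lambda: add E.
No new states can be added; the closed set is {B, C, D, E, H, K, L, M, O}.

{B, C, D, E, H, K, L, M, O}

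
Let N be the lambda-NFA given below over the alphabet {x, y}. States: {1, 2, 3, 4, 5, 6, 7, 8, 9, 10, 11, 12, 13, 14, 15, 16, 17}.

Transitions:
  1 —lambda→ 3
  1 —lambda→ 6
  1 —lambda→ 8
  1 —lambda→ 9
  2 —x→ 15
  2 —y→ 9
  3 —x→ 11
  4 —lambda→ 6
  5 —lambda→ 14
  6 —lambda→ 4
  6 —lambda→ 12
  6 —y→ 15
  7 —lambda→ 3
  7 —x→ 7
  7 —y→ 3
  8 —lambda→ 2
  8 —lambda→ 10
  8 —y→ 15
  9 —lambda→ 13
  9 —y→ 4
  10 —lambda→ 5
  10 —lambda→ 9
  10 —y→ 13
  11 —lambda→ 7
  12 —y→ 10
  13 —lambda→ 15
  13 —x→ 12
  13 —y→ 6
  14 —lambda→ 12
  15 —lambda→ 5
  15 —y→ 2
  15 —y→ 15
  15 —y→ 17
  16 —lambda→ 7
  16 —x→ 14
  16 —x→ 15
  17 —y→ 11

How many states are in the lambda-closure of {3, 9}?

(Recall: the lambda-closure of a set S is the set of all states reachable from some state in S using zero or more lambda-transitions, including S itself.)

Start with {3, 9}.
From 9 via lambda: add 13.
From 13 via lambda: add 15.
From 15 via lambda: add 5.
From 5 via lambda: add 14.
From 14 via lambda: add 12.
lambda-closure = {3, 5, 9, 12, 13, 14, 15}, which has 7 states.

7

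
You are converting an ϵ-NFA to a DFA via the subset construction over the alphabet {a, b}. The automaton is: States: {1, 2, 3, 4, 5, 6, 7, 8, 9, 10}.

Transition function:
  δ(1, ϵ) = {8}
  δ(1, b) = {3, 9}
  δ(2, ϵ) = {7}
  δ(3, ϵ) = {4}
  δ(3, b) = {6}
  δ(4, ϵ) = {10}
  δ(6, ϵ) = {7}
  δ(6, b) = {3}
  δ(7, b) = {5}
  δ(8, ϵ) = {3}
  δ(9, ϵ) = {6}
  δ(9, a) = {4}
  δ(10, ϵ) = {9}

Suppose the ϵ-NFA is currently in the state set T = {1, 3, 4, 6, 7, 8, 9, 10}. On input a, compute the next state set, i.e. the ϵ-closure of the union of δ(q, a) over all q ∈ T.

{4, 6, 7, 9, 10}

9 on a → {4}.
No a-transition from 1, 3, 4, 6, 7, 8, 10.
Union after reading a: {4}.
Now take the ϵ-closure:
From 4 via ϵ: add 10.
From 10 via ϵ: add 9.
From 9 via ϵ: add 6.
From 6 via ϵ: add 7.
No new states can be added; the closed set is {4, 6, 7, 9, 10}.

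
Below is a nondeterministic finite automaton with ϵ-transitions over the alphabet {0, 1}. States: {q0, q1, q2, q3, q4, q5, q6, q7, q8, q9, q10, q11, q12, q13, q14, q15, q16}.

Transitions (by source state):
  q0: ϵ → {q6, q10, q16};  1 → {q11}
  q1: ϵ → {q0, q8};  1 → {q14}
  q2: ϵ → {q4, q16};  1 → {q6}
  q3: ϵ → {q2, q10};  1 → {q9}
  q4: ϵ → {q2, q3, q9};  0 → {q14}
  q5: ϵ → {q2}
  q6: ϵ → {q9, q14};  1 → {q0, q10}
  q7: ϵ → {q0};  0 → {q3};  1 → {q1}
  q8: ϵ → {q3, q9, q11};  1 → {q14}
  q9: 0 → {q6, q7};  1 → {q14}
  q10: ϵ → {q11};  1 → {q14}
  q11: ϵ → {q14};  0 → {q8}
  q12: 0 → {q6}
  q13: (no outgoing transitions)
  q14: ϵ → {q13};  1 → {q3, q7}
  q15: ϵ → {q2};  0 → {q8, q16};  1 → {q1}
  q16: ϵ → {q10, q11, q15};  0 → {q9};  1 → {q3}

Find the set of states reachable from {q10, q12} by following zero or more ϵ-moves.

{q10, q11, q12, q13, q14}

Start with {q10, q12}.
From q10 via ϵ: add q11.
From q11 via ϵ: add q14.
From q14 via ϵ: add q13.
No new states can be added; the closed set is {q10, q11, q12, q13, q14}.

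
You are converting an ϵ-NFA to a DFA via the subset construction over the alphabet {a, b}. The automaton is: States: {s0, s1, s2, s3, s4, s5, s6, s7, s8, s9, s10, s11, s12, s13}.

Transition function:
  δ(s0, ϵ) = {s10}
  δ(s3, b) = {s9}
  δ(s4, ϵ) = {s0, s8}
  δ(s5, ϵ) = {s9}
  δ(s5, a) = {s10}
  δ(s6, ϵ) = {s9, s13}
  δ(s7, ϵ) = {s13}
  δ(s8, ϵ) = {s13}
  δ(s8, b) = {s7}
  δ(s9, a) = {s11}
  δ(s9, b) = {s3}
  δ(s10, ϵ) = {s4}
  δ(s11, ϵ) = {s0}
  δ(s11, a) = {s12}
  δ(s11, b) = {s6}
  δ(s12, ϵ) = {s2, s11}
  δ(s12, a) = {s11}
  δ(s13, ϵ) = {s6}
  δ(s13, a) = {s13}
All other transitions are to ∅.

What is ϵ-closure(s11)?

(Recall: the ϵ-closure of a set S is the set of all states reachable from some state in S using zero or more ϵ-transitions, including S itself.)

Start with {s11}.
From s11 via ϵ: add s0.
From s0 via ϵ: add s10.
From s10 via ϵ: add s4.
From s4 via ϵ: add s8.
From s8 via ϵ: add s13.
From s13 via ϵ: add s6.
From s6 via ϵ: add s9.
No new states can be added; the closed set is {s0, s4, s6, s8, s9, s10, s11, s13}.

{s0, s4, s6, s8, s9, s10, s11, s13}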